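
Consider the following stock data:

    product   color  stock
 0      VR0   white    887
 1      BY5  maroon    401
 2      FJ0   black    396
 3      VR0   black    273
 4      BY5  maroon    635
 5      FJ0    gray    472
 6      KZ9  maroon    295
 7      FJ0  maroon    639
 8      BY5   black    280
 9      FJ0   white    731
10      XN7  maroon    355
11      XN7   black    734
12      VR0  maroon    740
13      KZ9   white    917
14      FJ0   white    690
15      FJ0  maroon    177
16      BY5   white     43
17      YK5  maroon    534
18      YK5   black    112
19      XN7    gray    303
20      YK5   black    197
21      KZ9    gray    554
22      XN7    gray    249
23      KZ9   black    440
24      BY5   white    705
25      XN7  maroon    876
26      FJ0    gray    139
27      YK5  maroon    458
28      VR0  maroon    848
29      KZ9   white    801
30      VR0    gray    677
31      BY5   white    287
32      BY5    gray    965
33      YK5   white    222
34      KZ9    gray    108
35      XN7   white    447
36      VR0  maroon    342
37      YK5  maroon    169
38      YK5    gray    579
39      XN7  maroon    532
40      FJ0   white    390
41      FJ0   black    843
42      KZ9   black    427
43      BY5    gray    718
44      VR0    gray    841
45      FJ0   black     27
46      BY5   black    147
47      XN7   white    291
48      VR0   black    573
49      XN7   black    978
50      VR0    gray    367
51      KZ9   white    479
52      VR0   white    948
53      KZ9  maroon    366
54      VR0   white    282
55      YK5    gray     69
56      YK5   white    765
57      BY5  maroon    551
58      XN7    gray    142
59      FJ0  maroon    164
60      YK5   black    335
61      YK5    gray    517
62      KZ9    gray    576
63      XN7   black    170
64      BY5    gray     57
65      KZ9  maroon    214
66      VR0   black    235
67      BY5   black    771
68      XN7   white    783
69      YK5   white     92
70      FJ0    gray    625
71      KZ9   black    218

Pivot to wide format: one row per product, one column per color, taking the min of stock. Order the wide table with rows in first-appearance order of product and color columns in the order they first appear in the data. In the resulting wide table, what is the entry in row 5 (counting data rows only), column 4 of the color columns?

142

With rows in first-appearance order of product, row 5 is product=XN7. color columns in first-appearance order: white, maroon, black, gray; column 4 is gray.
Long rows with product=XN7, color=gray: min(303, 249, 142) = 142.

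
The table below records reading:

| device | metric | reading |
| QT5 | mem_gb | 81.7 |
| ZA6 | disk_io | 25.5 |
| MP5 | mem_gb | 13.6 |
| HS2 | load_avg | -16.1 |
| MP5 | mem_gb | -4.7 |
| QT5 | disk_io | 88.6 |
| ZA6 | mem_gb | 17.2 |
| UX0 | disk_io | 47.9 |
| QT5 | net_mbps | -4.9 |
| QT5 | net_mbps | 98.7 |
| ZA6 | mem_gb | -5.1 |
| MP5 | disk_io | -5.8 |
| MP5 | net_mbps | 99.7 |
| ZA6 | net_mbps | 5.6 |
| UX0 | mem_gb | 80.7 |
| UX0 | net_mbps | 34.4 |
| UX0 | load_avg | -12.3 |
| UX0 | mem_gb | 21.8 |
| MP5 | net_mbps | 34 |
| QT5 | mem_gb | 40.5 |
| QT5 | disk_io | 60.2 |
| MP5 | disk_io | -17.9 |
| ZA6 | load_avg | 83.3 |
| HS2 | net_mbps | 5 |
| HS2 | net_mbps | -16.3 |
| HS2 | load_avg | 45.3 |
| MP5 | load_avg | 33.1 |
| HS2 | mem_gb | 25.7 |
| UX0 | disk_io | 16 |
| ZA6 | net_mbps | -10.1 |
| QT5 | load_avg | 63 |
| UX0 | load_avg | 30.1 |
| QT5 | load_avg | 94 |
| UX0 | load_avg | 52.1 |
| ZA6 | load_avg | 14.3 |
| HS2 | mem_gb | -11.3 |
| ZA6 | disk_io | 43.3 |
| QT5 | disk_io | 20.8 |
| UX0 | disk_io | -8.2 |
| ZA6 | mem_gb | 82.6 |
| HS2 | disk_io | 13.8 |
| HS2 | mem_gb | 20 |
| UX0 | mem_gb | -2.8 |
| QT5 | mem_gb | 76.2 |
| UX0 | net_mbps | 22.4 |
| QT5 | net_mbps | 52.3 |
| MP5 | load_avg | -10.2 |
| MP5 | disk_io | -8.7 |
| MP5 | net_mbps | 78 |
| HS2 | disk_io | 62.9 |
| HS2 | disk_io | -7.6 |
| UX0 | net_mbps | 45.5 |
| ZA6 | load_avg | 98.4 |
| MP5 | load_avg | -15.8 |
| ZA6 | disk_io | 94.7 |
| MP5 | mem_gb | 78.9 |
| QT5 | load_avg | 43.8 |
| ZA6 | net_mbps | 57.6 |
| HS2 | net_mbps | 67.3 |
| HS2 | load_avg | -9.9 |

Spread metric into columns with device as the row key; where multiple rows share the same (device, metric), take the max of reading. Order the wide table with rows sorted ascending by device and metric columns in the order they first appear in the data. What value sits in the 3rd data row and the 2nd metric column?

With rows sorted ascending by device, row 3 is device=QT5. metric columns in first-appearance order: mem_gb, disk_io, load_avg, net_mbps; column 2 is disk_io.
Long rows with device=QT5, metric=disk_io: max(88.6, 60.2, 20.8) = 88.6.

88.6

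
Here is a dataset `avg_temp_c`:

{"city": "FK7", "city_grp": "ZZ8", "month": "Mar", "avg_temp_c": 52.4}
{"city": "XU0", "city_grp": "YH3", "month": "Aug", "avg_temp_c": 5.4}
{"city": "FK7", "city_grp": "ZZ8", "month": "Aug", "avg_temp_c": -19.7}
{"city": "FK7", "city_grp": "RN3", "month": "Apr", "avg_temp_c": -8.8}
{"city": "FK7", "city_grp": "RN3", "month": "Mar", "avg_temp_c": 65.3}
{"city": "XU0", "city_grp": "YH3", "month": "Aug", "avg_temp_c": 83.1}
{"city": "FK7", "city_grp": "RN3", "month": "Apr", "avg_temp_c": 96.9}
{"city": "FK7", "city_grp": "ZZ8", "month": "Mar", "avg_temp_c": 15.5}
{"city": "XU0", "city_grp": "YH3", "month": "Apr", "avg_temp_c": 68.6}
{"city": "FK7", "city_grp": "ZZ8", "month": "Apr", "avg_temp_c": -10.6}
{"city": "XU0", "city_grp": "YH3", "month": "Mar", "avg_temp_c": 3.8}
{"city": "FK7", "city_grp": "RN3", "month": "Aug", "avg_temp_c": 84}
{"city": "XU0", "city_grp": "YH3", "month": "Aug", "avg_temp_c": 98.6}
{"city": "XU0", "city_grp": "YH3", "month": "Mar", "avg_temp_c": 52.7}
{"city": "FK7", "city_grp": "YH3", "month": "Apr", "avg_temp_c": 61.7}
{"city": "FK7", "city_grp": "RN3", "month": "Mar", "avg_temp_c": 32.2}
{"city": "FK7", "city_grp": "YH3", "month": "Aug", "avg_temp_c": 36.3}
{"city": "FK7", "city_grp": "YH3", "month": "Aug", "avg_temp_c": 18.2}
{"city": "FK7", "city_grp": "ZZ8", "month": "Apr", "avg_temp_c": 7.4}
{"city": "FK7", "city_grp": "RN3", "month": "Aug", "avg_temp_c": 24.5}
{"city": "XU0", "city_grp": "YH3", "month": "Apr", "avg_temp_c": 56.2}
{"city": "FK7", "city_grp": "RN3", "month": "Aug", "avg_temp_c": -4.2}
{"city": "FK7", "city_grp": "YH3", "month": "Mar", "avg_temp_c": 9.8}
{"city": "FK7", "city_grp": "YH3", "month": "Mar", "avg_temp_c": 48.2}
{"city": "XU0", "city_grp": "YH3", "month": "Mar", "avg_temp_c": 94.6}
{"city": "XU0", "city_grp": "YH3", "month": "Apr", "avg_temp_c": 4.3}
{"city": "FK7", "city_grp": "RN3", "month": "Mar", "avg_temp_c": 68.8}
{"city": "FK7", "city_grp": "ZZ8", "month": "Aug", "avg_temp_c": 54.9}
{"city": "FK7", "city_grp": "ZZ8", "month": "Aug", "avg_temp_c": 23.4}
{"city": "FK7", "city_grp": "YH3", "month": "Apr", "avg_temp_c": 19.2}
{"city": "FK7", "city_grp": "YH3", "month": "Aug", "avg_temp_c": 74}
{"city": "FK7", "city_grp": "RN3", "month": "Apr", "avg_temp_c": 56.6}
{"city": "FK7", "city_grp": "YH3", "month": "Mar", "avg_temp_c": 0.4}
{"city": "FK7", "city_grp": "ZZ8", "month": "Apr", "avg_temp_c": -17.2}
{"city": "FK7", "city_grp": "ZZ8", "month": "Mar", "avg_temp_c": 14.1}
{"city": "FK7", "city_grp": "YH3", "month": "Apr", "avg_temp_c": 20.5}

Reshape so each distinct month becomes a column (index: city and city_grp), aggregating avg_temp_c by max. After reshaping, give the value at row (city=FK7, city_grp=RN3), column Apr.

96.9

Rows with city=FK7, city_grp=RN3 and month=Apr: avg_temp_c values are -8.8, 96.9, 56.6.
max(-8.8, 96.9, 56.6) = 96.9.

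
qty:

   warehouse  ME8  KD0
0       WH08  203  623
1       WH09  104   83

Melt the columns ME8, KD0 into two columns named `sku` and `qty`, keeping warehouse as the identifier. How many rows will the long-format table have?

4

2 warehouse values × 2 melted columns = 4 rows.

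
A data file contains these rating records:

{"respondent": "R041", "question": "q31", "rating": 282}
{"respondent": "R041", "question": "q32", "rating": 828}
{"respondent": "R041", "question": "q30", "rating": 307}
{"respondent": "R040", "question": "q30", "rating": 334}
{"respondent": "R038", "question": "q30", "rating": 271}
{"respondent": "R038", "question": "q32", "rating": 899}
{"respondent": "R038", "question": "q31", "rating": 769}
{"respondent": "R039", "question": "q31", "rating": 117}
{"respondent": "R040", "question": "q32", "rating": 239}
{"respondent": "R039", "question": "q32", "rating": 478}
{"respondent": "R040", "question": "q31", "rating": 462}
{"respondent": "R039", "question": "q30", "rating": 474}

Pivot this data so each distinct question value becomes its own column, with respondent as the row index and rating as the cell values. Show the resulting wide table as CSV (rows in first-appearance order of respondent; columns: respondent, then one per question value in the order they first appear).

respondent,q31,q32,q30
R041,282,828,307
R040,462,239,334
R038,769,899,271
R039,117,478,474

Columns: respondent plus the 3 distinct question values (q31, q32, q30).
For example, row R041 column q31 takes rating=282 from the long row (R041, q31).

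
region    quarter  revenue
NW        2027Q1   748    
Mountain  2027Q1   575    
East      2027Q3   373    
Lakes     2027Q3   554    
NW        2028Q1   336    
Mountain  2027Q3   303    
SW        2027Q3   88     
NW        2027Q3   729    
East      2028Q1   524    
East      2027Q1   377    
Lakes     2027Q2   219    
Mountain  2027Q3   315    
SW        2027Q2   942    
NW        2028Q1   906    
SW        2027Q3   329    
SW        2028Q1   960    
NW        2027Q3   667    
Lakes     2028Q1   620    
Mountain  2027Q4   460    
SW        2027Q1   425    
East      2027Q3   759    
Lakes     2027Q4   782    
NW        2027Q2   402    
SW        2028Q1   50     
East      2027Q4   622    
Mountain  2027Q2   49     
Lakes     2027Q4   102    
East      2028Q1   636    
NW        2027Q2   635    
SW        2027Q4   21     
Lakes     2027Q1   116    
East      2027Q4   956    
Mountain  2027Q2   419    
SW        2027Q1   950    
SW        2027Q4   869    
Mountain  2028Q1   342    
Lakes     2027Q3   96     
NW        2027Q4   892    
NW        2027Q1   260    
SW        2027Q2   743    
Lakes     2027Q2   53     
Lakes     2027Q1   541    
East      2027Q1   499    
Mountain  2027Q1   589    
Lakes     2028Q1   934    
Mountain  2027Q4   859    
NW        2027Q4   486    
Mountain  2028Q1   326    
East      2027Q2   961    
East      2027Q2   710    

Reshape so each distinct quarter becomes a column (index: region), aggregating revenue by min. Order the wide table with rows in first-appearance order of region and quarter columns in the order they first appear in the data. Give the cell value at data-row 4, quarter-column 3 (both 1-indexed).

With rows in first-appearance order of region, row 4 is region=Lakes. quarter columns in first-appearance order: 2027Q1, 2027Q3, 2028Q1, 2027Q2, 2027Q4; column 3 is 2028Q1.
Long rows with region=Lakes, quarter=2028Q1: min(620, 934) = 620.

620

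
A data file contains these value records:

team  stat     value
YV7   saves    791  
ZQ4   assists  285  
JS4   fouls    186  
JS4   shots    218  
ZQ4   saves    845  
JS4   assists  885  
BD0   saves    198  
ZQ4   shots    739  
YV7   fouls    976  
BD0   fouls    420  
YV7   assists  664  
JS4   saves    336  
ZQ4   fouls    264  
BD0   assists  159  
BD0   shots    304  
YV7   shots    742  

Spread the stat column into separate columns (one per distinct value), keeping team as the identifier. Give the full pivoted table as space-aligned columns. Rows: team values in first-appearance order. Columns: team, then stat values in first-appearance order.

team  saves  assists  fouls  shots
YV7   791    664      976    742  
ZQ4   845    285      264    739  
JS4   336    885      186    218  
BD0   198    159      420    304  

Columns: team plus the 4 distinct stat values (saves, assists, fouls, shots).
For example, row YV7 column saves takes value=791 from the long row (YV7, saves).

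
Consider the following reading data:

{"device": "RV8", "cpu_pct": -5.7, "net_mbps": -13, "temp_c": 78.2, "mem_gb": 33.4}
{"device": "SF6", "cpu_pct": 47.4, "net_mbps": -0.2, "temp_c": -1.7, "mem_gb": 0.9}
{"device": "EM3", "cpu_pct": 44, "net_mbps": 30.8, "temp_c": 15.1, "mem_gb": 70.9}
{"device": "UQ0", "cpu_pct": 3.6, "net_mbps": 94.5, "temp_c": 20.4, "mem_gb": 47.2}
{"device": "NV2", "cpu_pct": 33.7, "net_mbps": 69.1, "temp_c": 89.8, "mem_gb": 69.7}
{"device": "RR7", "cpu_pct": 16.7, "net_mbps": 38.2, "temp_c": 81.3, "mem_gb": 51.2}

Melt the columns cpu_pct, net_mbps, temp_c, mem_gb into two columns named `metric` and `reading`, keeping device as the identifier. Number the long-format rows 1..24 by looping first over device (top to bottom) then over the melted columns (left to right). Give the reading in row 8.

0.9

24 rows total (6 × 4). Row 8: index ⌊(8-1)/4⌋ = 1 into device → SF6; (8-1) mod 4 = 3 into the melted columns → mem_gb.
So row 8 is (SF6, mem_gb, 0.9); reading = 0.9.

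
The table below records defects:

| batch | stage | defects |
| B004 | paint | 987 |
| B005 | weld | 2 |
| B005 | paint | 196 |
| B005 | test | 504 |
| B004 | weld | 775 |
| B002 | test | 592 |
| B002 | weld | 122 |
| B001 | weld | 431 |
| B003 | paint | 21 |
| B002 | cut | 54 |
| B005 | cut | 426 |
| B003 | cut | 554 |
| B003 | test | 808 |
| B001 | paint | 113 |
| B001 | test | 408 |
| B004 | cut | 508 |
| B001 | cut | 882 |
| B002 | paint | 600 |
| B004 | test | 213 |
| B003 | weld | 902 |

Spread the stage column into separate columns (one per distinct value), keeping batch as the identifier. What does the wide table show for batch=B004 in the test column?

Wide layout: rows indexed by batch, columns are the 4 distinct stage values (paint, weld, test, cut).
Cell (batch=B004, stage=test) draws from the long row where batch=B004 and stage=test, which has defects=213.

213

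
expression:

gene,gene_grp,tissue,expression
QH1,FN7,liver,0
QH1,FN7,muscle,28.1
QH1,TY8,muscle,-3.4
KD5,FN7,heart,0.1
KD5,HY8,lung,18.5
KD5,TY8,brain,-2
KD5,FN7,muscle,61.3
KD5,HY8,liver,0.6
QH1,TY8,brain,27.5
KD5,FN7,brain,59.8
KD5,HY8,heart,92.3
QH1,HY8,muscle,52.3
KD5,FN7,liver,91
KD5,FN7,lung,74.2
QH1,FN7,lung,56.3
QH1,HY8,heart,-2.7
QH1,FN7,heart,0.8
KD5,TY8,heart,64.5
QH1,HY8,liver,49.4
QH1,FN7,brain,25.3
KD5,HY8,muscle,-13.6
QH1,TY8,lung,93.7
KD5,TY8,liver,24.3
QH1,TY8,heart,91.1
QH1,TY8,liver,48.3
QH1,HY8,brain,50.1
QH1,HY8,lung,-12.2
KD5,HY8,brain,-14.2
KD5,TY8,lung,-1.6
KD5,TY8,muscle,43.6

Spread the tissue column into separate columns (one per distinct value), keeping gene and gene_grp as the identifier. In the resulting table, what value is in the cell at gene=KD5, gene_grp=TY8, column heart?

Wide layout: rows indexed by gene and gene_grp, columns are the 5 distinct tissue values (liver, muscle, heart, lung, brain).
Cell (gene=KD5, gene_grp=TY8, tissue=heart) draws from the long row where gene=KD5, gene_grp=TY8 and tissue=heart, which has expression=64.5.

64.5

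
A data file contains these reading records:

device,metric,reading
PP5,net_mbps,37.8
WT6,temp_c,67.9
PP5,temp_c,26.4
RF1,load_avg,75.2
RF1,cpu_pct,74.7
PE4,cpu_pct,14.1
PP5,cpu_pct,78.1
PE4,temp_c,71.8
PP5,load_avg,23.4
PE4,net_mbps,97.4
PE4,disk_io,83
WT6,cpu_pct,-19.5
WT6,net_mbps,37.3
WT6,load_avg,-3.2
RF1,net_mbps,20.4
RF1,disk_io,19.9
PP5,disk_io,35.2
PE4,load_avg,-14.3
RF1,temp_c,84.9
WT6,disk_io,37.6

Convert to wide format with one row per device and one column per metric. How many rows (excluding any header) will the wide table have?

4 distinct device values → 4 rows.

4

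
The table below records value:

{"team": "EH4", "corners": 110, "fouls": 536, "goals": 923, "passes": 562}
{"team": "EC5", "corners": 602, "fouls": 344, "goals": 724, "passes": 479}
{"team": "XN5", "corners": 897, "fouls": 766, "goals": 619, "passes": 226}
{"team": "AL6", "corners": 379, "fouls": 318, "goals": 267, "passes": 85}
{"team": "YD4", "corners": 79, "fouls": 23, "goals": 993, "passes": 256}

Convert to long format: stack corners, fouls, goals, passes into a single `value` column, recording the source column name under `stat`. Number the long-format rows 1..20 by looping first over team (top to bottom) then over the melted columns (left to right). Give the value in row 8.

20 rows total (5 × 4). Row 8: index ⌊(8-1)/4⌋ = 1 into team → EC5; (8-1) mod 4 = 3 into the melted columns → passes.
So row 8 is (EC5, passes, 479); value = 479.

479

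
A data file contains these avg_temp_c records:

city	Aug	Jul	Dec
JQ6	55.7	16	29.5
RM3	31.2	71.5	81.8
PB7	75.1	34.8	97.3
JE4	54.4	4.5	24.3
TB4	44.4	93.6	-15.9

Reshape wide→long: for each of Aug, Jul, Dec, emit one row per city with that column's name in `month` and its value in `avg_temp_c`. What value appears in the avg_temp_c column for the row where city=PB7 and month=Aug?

Unpivoting turns each (city, wide-column) pair into one long row.
The wide cell at row PB7, column Aug holds 75.1, so the long row (PB7, Aug) has avg_temp_c=75.1.

75.1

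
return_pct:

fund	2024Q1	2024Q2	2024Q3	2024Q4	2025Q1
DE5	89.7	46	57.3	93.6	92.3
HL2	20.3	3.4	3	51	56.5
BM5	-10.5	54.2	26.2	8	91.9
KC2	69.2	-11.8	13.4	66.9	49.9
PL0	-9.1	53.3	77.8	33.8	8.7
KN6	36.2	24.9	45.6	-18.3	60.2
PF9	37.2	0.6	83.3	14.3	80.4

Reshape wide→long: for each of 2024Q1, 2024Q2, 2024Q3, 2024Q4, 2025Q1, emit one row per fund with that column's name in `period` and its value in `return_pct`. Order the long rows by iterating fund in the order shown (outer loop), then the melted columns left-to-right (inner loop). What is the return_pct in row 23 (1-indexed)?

77.8

35 rows total (7 × 5). Row 23: index ⌊(23-1)/5⌋ = 4 into fund → PL0; (23-1) mod 5 = 2 into the melted columns → 2024Q3.
So row 23 is (PL0, 2024Q3, 77.8); return_pct = 77.8.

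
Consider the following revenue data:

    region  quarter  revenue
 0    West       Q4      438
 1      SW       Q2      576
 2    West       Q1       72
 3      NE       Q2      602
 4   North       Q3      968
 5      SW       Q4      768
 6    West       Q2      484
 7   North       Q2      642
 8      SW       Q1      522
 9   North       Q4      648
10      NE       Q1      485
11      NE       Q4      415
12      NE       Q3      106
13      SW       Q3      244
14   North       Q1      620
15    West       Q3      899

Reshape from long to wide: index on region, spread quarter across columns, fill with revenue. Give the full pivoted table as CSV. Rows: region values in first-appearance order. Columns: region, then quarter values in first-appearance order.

Columns: region plus the 4 distinct quarter values (Q4, Q2, Q1, Q3).
For example, row West column Q4 takes revenue=438 from the long row (West, Q4).

region,Q4,Q2,Q1,Q3
West,438,484,72,899
SW,768,576,522,244
NE,415,602,485,106
North,648,642,620,968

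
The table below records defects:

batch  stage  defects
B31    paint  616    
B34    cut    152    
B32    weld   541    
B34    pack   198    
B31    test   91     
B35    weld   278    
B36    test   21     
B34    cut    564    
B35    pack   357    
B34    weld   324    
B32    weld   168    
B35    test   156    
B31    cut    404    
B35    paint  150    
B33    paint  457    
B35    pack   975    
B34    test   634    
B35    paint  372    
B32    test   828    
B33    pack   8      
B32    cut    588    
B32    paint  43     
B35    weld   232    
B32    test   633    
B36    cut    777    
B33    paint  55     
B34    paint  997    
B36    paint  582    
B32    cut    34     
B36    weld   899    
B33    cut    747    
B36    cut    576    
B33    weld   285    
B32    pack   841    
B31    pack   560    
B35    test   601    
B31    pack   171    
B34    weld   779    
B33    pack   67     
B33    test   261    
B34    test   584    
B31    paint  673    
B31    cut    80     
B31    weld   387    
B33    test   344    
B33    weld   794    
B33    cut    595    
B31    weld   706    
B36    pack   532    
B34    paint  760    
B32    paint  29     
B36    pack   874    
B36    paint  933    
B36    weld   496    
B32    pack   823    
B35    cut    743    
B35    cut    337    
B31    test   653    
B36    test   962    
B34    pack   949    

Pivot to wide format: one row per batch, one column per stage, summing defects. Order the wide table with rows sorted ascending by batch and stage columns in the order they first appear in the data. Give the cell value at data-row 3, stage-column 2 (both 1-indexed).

1342

With rows sorted ascending by batch, row 3 is batch=B33. stage columns in first-appearance order: paint, cut, weld, pack, test; column 2 is cut.
Long rows with batch=B33, stage=cut: 747 + 595 = 1342.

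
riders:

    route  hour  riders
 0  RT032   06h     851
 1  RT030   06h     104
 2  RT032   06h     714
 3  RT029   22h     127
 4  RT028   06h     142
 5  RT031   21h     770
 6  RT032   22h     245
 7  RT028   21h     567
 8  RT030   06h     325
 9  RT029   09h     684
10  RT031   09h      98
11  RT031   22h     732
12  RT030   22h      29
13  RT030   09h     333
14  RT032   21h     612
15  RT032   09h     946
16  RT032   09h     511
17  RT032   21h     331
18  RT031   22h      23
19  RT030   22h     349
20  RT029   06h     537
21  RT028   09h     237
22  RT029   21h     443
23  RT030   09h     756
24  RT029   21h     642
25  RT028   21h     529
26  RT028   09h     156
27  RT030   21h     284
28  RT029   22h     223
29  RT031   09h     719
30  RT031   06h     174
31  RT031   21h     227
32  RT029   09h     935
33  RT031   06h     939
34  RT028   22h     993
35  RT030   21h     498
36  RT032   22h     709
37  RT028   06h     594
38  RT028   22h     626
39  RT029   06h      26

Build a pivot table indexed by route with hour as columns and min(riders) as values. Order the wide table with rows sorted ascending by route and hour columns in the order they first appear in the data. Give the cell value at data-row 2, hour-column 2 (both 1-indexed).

127

With rows sorted ascending by route, row 2 is route=RT029. hour columns in first-appearance order: 06h, 22h, 21h, 09h; column 2 is 22h.
Long rows with route=RT029, hour=22h: min(127, 223) = 127.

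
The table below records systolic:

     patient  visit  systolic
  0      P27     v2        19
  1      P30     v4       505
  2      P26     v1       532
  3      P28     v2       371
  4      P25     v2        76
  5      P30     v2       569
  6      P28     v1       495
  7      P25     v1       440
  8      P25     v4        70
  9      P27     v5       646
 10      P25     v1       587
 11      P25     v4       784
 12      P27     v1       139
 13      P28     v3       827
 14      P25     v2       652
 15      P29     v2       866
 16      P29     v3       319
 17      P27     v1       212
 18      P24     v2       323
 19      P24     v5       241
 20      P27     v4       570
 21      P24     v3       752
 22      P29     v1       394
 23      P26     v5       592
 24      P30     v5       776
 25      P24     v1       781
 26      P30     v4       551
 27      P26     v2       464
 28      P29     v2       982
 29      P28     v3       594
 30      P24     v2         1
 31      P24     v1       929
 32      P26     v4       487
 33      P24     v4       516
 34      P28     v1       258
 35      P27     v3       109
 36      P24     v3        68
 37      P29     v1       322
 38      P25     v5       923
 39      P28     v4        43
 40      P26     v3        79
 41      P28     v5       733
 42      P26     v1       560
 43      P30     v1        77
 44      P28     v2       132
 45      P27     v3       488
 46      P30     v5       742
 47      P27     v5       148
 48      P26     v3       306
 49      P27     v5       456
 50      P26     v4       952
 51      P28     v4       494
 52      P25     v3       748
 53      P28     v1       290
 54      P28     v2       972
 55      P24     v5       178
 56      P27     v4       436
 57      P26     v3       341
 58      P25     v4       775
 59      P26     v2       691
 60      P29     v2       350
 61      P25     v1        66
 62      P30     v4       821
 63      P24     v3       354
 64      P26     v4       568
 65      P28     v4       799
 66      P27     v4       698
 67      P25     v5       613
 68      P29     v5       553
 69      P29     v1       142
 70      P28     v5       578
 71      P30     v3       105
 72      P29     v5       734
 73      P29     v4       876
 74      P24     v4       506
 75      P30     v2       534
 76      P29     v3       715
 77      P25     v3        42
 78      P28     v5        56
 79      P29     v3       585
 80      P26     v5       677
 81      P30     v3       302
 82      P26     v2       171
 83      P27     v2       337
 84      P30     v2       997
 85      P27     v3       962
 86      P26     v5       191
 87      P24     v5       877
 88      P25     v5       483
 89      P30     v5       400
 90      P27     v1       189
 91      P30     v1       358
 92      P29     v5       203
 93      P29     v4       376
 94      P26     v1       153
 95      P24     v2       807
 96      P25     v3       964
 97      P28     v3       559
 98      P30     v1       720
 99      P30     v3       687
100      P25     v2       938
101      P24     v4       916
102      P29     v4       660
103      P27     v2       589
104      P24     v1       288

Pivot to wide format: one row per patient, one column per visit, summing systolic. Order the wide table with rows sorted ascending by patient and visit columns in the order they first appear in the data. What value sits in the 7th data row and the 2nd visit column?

1877

With rows sorted ascending by patient, row 7 is patient=P30. visit columns in first-appearance order: v2, v4, v1, v5, v3; column 2 is v4.
Long rows with patient=P30, visit=v4: 505 + 551 + 821 = 1877.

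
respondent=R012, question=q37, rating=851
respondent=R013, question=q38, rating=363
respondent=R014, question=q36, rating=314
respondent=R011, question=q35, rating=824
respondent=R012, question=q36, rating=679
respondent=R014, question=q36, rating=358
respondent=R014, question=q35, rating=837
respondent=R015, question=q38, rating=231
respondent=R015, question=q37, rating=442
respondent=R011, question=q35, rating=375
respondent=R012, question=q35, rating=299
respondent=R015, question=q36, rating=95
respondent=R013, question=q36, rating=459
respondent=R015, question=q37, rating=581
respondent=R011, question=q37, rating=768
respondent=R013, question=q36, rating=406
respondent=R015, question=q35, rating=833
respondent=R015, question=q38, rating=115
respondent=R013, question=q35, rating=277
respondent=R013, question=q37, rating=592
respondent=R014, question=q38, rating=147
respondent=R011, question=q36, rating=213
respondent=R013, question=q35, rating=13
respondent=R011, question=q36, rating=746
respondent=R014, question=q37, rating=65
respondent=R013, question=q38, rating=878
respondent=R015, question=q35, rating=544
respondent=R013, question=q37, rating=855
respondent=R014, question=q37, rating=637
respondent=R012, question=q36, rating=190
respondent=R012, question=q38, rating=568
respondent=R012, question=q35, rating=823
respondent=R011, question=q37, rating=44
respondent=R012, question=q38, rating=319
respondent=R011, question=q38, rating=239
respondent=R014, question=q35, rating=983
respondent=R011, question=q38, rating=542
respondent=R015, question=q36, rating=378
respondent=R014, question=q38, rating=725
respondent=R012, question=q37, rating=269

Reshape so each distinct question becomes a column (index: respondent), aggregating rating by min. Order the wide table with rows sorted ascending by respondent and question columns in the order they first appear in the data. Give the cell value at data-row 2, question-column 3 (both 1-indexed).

With rows sorted ascending by respondent, row 2 is respondent=R012. question columns in first-appearance order: q37, q38, q36, q35; column 3 is q36.
Long rows with respondent=R012, question=q36: min(679, 190) = 190.

190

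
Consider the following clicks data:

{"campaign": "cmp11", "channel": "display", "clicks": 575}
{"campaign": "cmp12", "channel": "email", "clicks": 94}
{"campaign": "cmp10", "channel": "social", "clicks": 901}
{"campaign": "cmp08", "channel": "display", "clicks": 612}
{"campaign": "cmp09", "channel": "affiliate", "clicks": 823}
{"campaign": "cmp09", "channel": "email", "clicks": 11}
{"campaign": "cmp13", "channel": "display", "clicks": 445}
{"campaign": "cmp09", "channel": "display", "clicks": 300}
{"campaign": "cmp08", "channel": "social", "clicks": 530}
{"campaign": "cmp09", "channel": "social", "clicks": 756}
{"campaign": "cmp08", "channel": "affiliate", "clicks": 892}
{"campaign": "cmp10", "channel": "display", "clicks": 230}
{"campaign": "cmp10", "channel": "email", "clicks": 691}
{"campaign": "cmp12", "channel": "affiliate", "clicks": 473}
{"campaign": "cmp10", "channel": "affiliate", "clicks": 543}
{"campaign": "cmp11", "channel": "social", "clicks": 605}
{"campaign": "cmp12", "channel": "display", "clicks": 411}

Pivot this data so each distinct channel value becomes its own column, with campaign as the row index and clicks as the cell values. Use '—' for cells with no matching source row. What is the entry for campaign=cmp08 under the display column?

612

The long row with campaign=cmp08, channel=display has clicks=612.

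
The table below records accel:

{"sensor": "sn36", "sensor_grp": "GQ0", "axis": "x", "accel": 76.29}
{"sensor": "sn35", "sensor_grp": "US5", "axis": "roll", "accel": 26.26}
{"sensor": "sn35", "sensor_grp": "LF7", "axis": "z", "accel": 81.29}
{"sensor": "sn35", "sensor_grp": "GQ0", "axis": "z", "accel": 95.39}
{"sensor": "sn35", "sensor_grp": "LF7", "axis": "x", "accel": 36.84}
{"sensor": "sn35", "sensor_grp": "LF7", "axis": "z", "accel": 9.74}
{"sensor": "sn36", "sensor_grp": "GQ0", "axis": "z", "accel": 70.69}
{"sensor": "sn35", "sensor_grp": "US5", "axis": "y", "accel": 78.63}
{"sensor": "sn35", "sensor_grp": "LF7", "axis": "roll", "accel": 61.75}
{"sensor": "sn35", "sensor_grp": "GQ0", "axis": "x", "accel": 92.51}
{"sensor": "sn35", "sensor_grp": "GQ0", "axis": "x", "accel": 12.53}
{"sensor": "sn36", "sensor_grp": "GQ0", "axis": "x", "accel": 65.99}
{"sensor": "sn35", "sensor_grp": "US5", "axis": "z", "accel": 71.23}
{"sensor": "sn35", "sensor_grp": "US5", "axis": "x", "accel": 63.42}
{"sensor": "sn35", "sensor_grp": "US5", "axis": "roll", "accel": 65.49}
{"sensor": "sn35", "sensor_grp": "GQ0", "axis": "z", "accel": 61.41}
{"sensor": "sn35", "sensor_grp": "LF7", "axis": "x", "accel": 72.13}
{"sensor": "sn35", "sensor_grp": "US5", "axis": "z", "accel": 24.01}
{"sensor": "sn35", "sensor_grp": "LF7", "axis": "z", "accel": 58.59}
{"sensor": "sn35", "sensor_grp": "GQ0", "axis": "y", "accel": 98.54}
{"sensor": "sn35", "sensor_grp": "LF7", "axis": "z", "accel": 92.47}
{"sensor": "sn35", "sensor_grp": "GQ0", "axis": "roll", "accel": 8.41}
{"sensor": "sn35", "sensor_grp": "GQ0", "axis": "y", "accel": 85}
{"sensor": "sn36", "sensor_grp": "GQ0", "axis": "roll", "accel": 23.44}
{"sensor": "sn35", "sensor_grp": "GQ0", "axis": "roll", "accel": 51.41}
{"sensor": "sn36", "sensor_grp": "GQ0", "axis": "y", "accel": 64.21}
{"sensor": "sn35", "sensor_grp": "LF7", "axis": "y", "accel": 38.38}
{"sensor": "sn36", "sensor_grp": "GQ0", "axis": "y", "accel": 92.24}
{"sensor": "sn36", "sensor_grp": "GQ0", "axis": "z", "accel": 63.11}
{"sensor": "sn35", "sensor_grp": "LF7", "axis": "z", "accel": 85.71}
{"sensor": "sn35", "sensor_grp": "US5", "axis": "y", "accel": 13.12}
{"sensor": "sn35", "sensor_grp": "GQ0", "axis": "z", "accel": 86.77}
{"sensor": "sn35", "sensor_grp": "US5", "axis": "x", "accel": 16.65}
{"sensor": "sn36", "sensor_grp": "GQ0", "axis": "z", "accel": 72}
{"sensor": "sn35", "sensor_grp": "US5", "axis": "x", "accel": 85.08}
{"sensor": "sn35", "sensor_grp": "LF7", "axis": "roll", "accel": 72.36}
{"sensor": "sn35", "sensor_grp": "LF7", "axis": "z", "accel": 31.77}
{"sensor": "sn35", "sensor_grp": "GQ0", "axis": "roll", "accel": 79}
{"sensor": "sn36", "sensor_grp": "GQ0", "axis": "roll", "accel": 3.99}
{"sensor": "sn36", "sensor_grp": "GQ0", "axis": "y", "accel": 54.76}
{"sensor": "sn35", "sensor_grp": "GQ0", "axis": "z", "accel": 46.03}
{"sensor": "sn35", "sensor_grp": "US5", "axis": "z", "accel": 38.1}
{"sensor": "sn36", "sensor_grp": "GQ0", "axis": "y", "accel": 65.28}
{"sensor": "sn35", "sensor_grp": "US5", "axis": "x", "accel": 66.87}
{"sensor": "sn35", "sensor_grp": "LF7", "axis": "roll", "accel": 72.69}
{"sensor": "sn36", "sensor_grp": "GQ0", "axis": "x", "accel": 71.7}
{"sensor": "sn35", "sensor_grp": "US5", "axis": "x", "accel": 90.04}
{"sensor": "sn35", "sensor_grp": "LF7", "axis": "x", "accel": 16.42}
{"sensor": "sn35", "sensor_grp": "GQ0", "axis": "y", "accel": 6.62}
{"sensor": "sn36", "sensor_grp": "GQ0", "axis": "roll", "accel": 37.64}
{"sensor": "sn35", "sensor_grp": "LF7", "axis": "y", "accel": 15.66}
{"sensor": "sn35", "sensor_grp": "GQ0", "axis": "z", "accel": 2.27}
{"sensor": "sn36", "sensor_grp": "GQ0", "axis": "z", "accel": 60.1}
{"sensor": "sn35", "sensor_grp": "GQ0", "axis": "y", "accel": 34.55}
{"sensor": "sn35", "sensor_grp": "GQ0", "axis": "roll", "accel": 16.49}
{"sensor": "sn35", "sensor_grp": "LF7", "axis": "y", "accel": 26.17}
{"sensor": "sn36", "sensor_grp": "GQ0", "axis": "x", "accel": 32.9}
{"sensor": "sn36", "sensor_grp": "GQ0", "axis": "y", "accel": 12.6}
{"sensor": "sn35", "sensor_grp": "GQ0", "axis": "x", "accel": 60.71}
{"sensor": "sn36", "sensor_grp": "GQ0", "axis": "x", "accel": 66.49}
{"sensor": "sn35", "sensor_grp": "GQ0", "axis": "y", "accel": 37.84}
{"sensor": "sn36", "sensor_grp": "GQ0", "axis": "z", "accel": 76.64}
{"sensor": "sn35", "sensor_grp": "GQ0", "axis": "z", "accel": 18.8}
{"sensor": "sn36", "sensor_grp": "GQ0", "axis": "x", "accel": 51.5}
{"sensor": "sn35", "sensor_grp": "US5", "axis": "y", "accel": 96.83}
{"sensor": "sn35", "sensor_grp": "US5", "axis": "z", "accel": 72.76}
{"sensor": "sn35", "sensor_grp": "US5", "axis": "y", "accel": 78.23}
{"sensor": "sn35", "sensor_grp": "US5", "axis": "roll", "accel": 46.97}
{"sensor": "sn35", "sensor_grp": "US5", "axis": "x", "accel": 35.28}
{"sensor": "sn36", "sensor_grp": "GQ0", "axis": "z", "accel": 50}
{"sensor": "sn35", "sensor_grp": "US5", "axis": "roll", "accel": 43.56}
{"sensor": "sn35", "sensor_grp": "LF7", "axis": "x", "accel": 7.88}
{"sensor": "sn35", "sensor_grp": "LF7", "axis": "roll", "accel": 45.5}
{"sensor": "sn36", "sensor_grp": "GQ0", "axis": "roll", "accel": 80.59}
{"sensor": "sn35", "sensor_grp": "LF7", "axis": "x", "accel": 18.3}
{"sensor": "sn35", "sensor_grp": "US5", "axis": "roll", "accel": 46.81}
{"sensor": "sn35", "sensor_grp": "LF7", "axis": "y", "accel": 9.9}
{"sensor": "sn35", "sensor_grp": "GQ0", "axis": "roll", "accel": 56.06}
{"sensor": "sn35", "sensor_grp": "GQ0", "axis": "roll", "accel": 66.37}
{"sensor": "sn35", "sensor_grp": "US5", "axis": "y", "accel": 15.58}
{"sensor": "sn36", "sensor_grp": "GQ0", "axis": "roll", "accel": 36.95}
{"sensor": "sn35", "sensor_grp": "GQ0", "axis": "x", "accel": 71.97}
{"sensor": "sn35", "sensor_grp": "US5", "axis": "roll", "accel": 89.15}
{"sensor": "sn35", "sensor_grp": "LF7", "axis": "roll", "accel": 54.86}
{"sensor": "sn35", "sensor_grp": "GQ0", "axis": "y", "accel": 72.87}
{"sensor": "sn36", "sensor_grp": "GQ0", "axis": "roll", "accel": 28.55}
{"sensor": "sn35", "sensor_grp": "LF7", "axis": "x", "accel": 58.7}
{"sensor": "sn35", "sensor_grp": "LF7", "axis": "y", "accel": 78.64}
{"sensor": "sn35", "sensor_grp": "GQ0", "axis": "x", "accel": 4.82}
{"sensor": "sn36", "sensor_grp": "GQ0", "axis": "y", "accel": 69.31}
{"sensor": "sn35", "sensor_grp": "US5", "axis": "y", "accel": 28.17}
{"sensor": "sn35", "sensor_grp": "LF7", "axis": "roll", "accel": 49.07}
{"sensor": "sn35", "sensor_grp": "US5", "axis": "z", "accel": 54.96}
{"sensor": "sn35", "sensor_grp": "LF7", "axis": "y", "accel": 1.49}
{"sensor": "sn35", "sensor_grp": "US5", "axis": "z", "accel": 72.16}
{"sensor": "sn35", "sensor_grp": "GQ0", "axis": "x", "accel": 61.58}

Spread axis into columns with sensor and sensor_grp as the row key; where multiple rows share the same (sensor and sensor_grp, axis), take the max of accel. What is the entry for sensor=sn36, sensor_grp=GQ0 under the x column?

76.29

Rows with sensor=sn36, sensor_grp=GQ0 and axis=x: accel values are 76.29, 65.99, 71.7, 32.9, 66.49, 51.5.
max(76.29, 65.99, 71.7, 32.9, 66.49, 51.5) = 76.29.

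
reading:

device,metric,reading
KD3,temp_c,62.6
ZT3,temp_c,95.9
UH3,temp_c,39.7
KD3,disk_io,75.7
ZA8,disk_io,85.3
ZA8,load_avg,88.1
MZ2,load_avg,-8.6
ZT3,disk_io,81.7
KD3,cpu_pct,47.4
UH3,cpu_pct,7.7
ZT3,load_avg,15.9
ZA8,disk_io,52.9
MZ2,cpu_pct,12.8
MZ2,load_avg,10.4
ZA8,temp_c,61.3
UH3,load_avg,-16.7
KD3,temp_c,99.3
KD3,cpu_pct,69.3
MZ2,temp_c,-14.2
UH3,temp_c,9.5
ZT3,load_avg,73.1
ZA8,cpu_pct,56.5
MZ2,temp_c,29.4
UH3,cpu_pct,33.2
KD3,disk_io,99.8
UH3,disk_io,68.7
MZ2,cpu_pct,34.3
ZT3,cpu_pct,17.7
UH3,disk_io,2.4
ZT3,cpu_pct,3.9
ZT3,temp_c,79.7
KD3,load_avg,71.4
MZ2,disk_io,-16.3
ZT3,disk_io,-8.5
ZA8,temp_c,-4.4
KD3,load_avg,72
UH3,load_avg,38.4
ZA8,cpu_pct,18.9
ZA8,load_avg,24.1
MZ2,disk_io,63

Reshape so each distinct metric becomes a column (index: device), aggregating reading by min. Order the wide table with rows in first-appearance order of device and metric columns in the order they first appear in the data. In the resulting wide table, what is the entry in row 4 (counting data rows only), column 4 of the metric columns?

With rows in first-appearance order of device, row 4 is device=ZA8. metric columns in first-appearance order: temp_c, disk_io, load_avg, cpu_pct; column 4 is cpu_pct.
Long rows with device=ZA8, metric=cpu_pct: min(56.5, 18.9) = 18.9.

18.9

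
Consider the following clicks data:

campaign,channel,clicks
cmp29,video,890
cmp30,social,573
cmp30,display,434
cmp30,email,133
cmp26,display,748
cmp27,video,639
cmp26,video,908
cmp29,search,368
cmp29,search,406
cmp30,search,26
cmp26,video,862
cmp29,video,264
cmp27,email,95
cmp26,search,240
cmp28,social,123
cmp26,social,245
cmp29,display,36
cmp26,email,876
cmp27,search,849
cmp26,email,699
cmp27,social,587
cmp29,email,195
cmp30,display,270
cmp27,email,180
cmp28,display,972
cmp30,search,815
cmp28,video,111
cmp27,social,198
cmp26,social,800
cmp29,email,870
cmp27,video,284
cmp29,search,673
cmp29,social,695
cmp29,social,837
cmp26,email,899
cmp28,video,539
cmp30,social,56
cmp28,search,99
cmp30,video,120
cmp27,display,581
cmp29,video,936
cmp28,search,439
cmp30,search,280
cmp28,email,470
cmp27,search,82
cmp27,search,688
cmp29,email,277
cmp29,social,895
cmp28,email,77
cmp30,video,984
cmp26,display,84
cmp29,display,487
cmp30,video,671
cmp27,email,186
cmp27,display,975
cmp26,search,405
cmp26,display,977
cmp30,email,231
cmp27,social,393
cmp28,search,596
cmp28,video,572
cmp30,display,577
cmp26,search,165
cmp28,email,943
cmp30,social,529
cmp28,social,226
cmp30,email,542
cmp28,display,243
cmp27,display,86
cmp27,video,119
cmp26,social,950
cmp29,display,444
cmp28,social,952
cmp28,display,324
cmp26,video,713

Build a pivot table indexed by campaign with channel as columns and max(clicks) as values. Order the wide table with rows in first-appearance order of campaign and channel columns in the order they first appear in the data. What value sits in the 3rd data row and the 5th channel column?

With rows in first-appearance order of campaign, row 3 is campaign=cmp26. channel columns in first-appearance order: video, social, display, email, search; column 5 is search.
Long rows with campaign=cmp26, channel=search: max(240, 405, 165) = 405.

405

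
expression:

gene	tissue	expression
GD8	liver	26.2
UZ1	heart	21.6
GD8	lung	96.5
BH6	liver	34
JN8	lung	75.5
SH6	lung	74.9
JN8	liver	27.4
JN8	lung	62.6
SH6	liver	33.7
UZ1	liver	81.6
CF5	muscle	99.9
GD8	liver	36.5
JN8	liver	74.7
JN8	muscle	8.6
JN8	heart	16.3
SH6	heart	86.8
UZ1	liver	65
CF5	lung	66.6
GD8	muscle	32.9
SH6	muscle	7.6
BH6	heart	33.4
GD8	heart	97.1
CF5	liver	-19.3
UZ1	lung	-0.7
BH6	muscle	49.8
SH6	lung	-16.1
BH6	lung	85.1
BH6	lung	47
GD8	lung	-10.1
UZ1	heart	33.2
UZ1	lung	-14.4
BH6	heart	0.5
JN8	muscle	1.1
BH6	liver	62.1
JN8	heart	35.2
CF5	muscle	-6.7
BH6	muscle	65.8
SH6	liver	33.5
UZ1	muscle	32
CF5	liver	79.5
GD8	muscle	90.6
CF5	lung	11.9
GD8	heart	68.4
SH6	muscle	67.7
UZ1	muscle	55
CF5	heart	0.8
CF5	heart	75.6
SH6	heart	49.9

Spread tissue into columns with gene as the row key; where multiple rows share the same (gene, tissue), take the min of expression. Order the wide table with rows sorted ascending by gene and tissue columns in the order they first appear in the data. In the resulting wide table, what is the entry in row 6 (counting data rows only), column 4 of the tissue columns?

32

With rows sorted ascending by gene, row 6 is gene=UZ1. tissue columns in first-appearance order: liver, heart, lung, muscle; column 4 is muscle.
Long rows with gene=UZ1, tissue=muscle: min(32, 55) = 32.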